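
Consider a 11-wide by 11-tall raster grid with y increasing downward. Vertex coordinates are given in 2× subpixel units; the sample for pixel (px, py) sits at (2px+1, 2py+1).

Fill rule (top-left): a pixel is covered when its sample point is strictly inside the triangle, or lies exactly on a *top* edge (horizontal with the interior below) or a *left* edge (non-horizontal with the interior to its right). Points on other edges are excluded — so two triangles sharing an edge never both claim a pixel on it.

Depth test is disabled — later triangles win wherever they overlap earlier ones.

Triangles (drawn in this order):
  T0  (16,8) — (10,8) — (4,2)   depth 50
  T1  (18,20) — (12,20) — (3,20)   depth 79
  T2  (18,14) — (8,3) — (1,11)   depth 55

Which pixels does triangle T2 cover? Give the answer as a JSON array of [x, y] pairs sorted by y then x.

T0:
  2·area = 36
  edge (16, 8)→(10, 8): d=(-6,0) right/bottom  bias=-1
  edge (10, 8)→(4, 2): d=(-6,-6) top-left  bias=+0
  edge (4, 2)→(16, 8): d=(12,6) right/bottom  bias=-1
    (1,0)@(3, 1): e=[42,0,-6] → ·  [on edge]
    (2,1)@(5, 3): e=[30,0,6] → █  [on edge]
    (3,1)@(7, 3): e=[30,12,-6] → ·
    (2,2)@(5, 5): e=[18,-12,30] → ·
    (3,2)@(7, 5): e=[18,0,18] → █  [on edge]
    (4,2)@(9, 5): e=[18,12,6] → █
    (5,2)@(11, 5): e=[18,24,-6] → ·
    (3,3)@(7, 7): e=[6,-12,42] → ·
    (4,3)@(9, 7): e=[6,0,30] → █  [on edge]
    (5,3)@(11, 7): e=[6,12,18] → █
    (6,3)@(13, 7): e=[6,24,6] → █
    (7,3)@(15, 7): e=[6,36,-6] → ·
    (5,4)@(11, 9): e=[-6,0,42] → ·  [on edge]
    (6,5)@(13, 11): e=[-18,0,54] → ·  [on edge]
    (7,6)@(15, 13): e=[-30,0,66] → ·  [on edge]
    (8,7)@(17, 15): e=[-42,0,78] → ·  [on edge]
    (9,8)@(19, 17): e=[-54,0,90] → ·  [on edge]
    (10,9)@(21, 19): e=[-66,0,102] → ·  [on edge]
  covered (6 px):
    · · · · · · · · · · ·
    · · █ · · · · · · · ·
    · · · █ █ · · · · · ·
    · · · · █ █ █ · · · ·
    · · · · · · · · · · ·
    · · · · · · · · · · ·
    · · · · · · · · · · ·
    · · · · · · · · · · ·
    · · · · · · · · · · ·
    · · · · · · · · · · ·
    · · · · · · · · · · ·
T1:
  degenerate (2·area = 0) — covers nothing
T2:
  2·area = 157  (B↔C swapped to make it positive)
  edge (18, 14)→(1, 11): d=(-17,-3) top-left  bias=+0
  edge (1, 11)→(8, 3): d=(7,-8) top-left  bias=+0
  edge (8, 3)→(18, 14): d=(10,11) right/bottom  bias=-1
    (3,2)@(7, 5): e=[120,6,31] → █
    (4,2)@(9, 5): e=[126,22,9] → █
    (5,2)@(11, 5): e=[132,38,-13] → ·
    (2,3)@(5, 7): e=[80,4,73] → █
    (5,3)@(11, 7): e=[98,52,7] → █
    (6,3)@(13, 7): e=[104,68,-15] → ·
    (1,4)@(3, 9): e=[40,2,115] → █
    (6,4)@(13, 9): e=[70,82,5] → █
    (7,4)@(15, 9): e=[76,98,-17] → ·
    (0,5)@(1, 11): e=[0,0,157] → █  [on edge]
    (7,5)@(15, 11): e=[42,112,3] → █
    (8,5)@(17, 11): e=[48,128,-19] → ·
  covered (23 px):
    · · · · · · · · · · ·
    · · · · · · · · · · ·
    · · · █ █ · · · · · ·
    · · █ █ █ █ · · · · ·
    · █ █ █ █ █ █ · · · ·
    █ █ █ █ █ █ █ █ · · ·
    · · · · · · █ █ █ · ·
    · · · · · · · · · · ·
    · · · · · · · · · · ·
    · · · · · · · · · · ·
    · · · · · · · · · · ·

Result: [[3,2],[4,2],[2,3],[3,3],[4,3],[5,3],[1,4],[2,4],[3,4],[4,4],[5,4],[6,4],[0,5],[1,5],[2,5],[3,5],[4,5],[5,5],[6,5],[7,5],[6,6],[7,6],[8,6]]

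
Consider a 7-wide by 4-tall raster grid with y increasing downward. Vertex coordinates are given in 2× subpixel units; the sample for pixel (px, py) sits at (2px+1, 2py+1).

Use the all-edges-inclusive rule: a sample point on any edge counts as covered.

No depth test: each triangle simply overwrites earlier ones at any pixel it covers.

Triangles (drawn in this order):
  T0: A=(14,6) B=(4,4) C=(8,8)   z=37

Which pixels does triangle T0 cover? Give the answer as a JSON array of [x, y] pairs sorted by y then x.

T0:
  2·area = 32  (B↔C swapped to make it positive)
  edge (14, 6)→(8, 8): d=(-6,2) inclusive
  edge (8, 8)→(4, 4): d=(-4,-4) inclusive
  edge (4, 4)→(14, 6): d=(10,2) inclusive
    (0,0)@(1, 1): e=[56,0,-24] → .  [on edge]
    (1,1)@(3, 3): e=[40,0,-8] → .  [on edge]
    (2,2)@(5, 5): e=[24,0,8] → X  [on edge]
    (3,2)@(7, 5): e=[20,8,4] → X
    (4,2)@(9, 5): e=[16,16,0] → X  [on edge]
    (5,2)@(11, 5): e=[12,24,-4] → .
    (2,3)@(5, 7): e=[12,-8,28] → .
    (3,3)@(7, 7): e=[8,0,24] → X  [on edge]
    (5,3)@(11, 7): e=[0,16,16] → X  [on edge]
    (6,3)@(13, 7): e=[-4,24,12] → .
  covered (6 px):
    . . . . . . .
    . . . . . . .
    . . X X X . .
    . . . X X X .

Answer: [[2,2],[3,2],[4,2],[3,3],[4,3],[5,3]]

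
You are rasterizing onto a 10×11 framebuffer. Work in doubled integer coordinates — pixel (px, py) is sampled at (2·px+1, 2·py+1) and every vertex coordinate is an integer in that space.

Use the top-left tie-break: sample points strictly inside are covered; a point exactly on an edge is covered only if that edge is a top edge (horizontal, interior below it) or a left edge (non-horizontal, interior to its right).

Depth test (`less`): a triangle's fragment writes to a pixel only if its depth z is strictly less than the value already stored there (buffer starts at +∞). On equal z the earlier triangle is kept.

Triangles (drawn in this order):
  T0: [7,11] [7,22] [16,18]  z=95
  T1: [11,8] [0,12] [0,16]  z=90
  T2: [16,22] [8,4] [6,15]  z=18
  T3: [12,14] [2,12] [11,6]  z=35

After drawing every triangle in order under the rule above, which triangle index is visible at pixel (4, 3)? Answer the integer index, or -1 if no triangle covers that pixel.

T0:
  2·area = 99  (B↔C swapped to make it positive)
  edge (7, 11)→(16, 18): d=(9,7) right/bottom  bias=-1
  edge (16, 18)→(7, 22): d=(-9,4) right/bottom  bias=-1
  edge (7, 22)→(7, 11): d=(0,-11) top-left  bias=+0
    (3,0)@(7, 1): e=[-90,189,0] → .  [on edge]
    (3,1)@(7, 3): e=[-72,171,0] → .  [on edge]
    (3,2)@(7, 5): e=[-54,153,0] → .  [on edge]
    (3,3)@(7, 7): e=[-36,135,0] → .  [on edge]
    (3,4)@(7, 9): e=[-18,117,0] → .  [on edge]
    (3,5)@(7, 11): e=[0,99,0] → .  [on edge]
    (3,6)@(7, 13): e=[18,81,0] → X  [on edge]
    (4,6)@(9, 13): e=[4,73,22] → X
    (5,6)@(11, 13): e=[-10,65,44] → .
    (3,7)@(7, 15): e=[36,63,0] → X  [on edge]
    (5,7)@(11, 15): e=[8,47,44] → X
    (6,7)@(13, 15): e=[-6,39,66] → .
    (3,8)@(7, 17): e=[54,45,0] → X  [on edge]
    (3,9)@(7, 19): e=[72,27,0] → X  [on edge]
    (3,10)@(7, 21): e=[90,9,0] → X  [on edge]
  covered (15 px):
    . . . . . . . . . .
    . . . . . . . . . .
    . . . . . . . . . .
    . . . . . . . . . .
    . . . . . . . . . .
    . . . . . . . . . .
    . . . X X . . . . .
    . . . X X X . . . .
    . . . X X X X . . .
    . . . X X X X . . .
    . . . X X . . . . .
T1:
  2·area = 44  (B↔C swapped to make it positive)
  edge (11, 8)→(0, 16): d=(-11,8) right/bottom  bias=-1
  edge (0, 16)→(0, 12): d=(0,-4) top-left  bias=+0
  edge (0, 12)→(11, 8): d=(11,-4) top-left  bias=+0
    (4,4)@(9, 9): e=[5,36,3] → X
    (5,4)@(11, 9): e=[-11,44,11] → .
    (1,5)@(3, 11): e=[31,12,1] → X
    (2,5)@(5, 11): e=[15,20,9] → X
    (3,5)@(7, 11): e=[-1,28,17] → .
    (4,5)@(9, 11): e=[-17,36,25] → .
    (0,6)@(1, 13): e=[25,4,15] → X
    (2,6)@(5, 13): e=[-7,20,31] → .
    (0,7)@(1, 15): e=[3,4,37] → X
    (1,7)@(3, 15): e=[-13,12,45] → .
    (0,8)@(1, 17): e=[-19,4,59] → .
  covered (6 px):
    . . . . . . . . . .
    . . . . . . . . . .
    . . . . . . . . . .
    . . . . . . . . . .
    . . . . X . . . . .
    . X X . . . . . . .
    X X . . . . . . . .
    X . . . . . . . . .
    . . . . . . . . . .
    . . . . . . . . . .
    . . . . . . . . . .
T2:
  2·area = 124  (B↔C swapped to make it positive)
  edge (16, 22)→(6, 15): d=(-10,-7) top-left  bias=+0
  edge (6, 15)→(8, 4): d=(2,-11) top-left  bias=+0
  edge (8, 4)→(16, 22): d=(8,18) right/bottom  bias=-1
    (4,3)@(9, 7): e=[101,17,6] → X
    (5,3)@(11, 7): e=[115,39,-30] → .
    (4,4)@(9, 9): e=[81,21,22] → X
    (5,4)@(11, 9): e=[95,43,-14] → .
    (3,5)@(7, 11): e=[47,3,74] → X
    (5,5)@(11, 11): e=[75,47,2] → X
    (6,5)@(13, 11): e=[89,69,-34] → .
    (3,6)@(7, 13): e=[27,7,90] → X
    (6,6)@(13, 13): e=[69,73,-18] → .
    (3,7)@(7, 15): e=[7,11,106] → X
    (6,7)@(13, 15): e=[49,77,-2] → .
    (3,8)@(7, 17): e=[-13,15,122] → .
  covered (16 px):
    . . . . . . . . . .
    . . . . . . . . . .
    . . . . . . . . . .
    . . . . X . . . . .
    . . . . X . . . . .
    . . . X X X . . . .
    . . . X X X . . . .
    . . . X X X . . . .
    . . . . X X X . . .
    . . . . . . X . . .
    . . . . . . . X . .
T3:
  2·area = 78
  edge (12, 14)→(2, 12): d=(-10,-2) top-left  bias=+0
  edge (2, 12)→(11, 6): d=(9,-6) top-left  bias=+0
  edge (11, 6)→(12, 14): d=(1,8) right/bottom  bias=-1
    (5,3)@(11, 7): e=[68,9,1] → X
    (6,3)@(13, 7): e=[72,21,-15] → .
    (3,4)@(7, 9): e=[40,3,35] → X
    (4,4)@(9, 9): e=[44,15,19] → X
    (6,4)@(13, 9): e=[52,39,-13] → .
    (2,5)@(5, 11): e=[16,9,53] → X
    (6,5)@(13, 11): e=[32,57,-11] → .
    (2,6)@(5, 13): e=[-4,27,55] → .
    (3,6)@(7, 13): e=[0,39,39] → X  [on edge]
    (6,6)@(13, 13): e=[12,75,-9] → .
    (3,7)@(7, 15): e=[-20,57,41] → .
    (4,7)@(9, 15): e=[-16,69,25] → .
    (8,7)@(17, 15): e=[0,117,-39] → .  [on edge]
  covered (11 px):
    . . . . . . . . . .
    . . . . . . . . . .
    . . . . . . . . . .
    . . . . . X . . . .
    . . . X X X . . . .
    . . X X X X . . . .
    . . . X X X . . . .
    . . . . . . . . . .
    . . . . . . . . . .
    . . . . . . . . . .
    . . . . . . . . . .

Z-buffer (winner per pixel, '.' = empty):
  . . . . . . . . . .
  . . . . . . . . . .
  . . . . . . . . . .
  . . . . 2 3 . . . .
  . . . 3 2 3 . . . .
  . 1 3 2 2 2 . . . .
  1 1 . 2 2 2 . . . .
  1 . . 2 2 2 . . . .
  . . . 0 2 2 2 . . .
  . . . 0 0 0 2 . . .
  . . . 0 0 . . 2 . .

Answer: 2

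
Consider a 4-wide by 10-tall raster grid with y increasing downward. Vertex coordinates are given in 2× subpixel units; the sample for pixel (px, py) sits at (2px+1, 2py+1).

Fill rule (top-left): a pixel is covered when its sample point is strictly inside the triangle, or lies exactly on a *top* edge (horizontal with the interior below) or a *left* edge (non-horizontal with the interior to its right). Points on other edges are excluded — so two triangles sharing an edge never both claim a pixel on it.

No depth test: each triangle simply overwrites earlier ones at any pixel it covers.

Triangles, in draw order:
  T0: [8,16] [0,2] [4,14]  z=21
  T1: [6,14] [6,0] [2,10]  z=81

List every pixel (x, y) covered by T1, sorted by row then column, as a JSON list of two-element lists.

T0:
  2·area = 40  (B↔C swapped to make it positive)
  edge (8, 16)→(4, 14): d=(-4,-2) top-left  bias=+0
  edge (4, 14)→(0, 2): d=(-4,-12) top-left  bias=+0
  edge (0, 2)→(8, 16): d=(8,14) right/bottom  bias=-1
    (0,2)@(1, 5): e=[30,0,10] → X  [on edge]
    (1,2)@(3, 5): e=[34,24,-18] → .
    (0,3)@(1, 7): e=[22,-8,26] → .
    (1,4)@(3, 9): e=[18,8,14] → X
    (2,4)@(5, 9): e=[22,32,-14] → .
    (1,5)@(3, 11): e=[10,0,30] → X  [on edge]
    (2,5)@(5, 11): e=[14,24,2] → X
    (3,5)@(7, 11): e=[18,48,-26] → .
    (1,6)@(3, 13): e=[2,-8,46] → .
    (2,6)@(5, 13): e=[6,16,18] → X
    (3,6)@(7, 13): e=[10,40,-10] → .
    (2,7)@(5, 15): e=[-2,8,34] → .
    (2,8)@(5, 17): e=[-10,0,50] → .  [on edge]
  covered (6 px):
    . . . .
    . . . .
    X . . .
    . . . .
    . X . .
    . X X .
    . . X .
    . . . X
    . . . .
    . . . .
T1:
  2·area = 56  (B↔C swapped to make it positive)
  edge (6, 14)→(2, 10): d=(-4,-4) top-left  bias=+0
  edge (2, 10)→(6, 0): d=(4,-10) top-left  bias=+0
  edge (6, 0)→(6, 14): d=(0,14) right/bottom  bias=-1
    (2,1)@(5, 3): e=[40,2,14] → X
    (3,1)@(7, 3): e=[48,22,-14] → .
    (2,2)@(5, 5): e=[32,10,14] → X
    (3,2)@(7, 5): e=[40,30,-14] → .
    (2,3)@(5, 7): e=[24,18,14] → X
    (3,3)@(7, 7): e=[32,38,-14] → .
    (0,4)@(1, 9): e=[0,-14,70] → .  [on edge]
    (1,4)@(3, 9): e=[8,6,42] → X
    (3,4)@(7, 9): e=[24,46,-14] → .
    (1,5)@(3, 11): e=[0,14,42] → X  [on edge]
    (3,5)@(7, 11): e=[16,54,-14] → .
    (1,6)@(3, 13): e=[-8,22,42] → .
    (2,6)@(5, 13): e=[0,42,14] → X  [on edge]
    (3,7)@(7, 15): e=[0,70,-14] → .  [on edge]
  covered (8 px):
    . . . .
    . . X .
    . . X .
    . . X .
    . X X .
    . X X .
    . . X .
    . . . .
    . . . .
    . . . .

Final: [[2,1],[2,2],[2,3],[1,4],[2,4],[1,5],[2,5],[2,6]]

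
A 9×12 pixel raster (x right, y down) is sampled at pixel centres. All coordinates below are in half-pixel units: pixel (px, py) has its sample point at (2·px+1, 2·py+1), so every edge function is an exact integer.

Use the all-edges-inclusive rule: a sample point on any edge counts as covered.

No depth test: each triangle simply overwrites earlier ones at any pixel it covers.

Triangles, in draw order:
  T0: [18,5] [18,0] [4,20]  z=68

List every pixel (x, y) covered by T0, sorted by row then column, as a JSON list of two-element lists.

T0:
  2·area = 70  (B↔C swapped to make it positive)
  edge (18, 5)→(4, 20): d=(-14,15) inclusive
  edge (4, 20)→(18, 0): d=(14,-20) inclusive
  edge (18, 0)→(18, 5): d=(0,5) inclusive
    (8,1)@(17, 3): e=[43,22,5] → #
    (7,2)@(15, 5): e=[45,10,15] → #
    (7,3)@(15, 7): e=[17,38,15] → #
    (8,3)@(17, 7): e=[-13,78,5] → ·
    (6,4)@(13, 9): e=[19,26,25] → #
    (7,4)@(15, 9): e=[-11,66,15] → ·
    (5,5)@(11, 11): e=[21,14,35] → #
    (6,5)@(13, 11): e=[-9,54,25] → ·
    (4,6)@(9, 13): e=[23,2,45] → #
    (5,6)@(11, 13): e=[-7,42,35] → ·
    (4,7)@(9, 15): e=[-5,30,45] → ·
  covered (7 px):
    · · · · · · · · ·
    · · · · · · · · #
    · · · · · · · # #
    · · · · · · · # ·
    · · · · · · # · ·
    · · · · · # · · ·
    · · · · # · · · ·
    · · · · · · · · ·
    · · · · · · · · ·
    · · · · · · · · ·
    · · · · · · · · ·
    · · · · · · · · ·

Answer: [[8,1],[7,2],[8,2],[7,3],[6,4],[5,5],[4,6]]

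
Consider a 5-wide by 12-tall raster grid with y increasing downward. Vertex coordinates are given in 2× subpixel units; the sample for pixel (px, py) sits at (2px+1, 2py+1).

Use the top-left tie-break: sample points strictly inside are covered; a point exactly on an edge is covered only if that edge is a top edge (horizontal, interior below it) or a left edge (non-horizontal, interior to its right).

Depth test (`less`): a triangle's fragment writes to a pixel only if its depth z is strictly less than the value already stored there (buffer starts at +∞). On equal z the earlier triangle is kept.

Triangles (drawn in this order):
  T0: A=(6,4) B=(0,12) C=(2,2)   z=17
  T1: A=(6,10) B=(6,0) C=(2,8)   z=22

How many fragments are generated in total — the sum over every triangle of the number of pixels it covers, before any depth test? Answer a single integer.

T0:
  2·area = 44
  edge (6, 4)→(0, 12): d=(-6,8) right/bottom  bias=-1
  edge (0, 12)→(2, 2): d=(2,-10) top-left  bias=+0
  edge (2, 2)→(6, 4): d=(4,2) right/bottom  bias=-1
    (1,1)@(3, 3): e=[30,12,2] → X
    (2,1)@(5, 3): e=[14,32,-2] → .
    (1,2)@(3, 5): e=[18,16,10] → X
    (2,2)@(5, 5): e=[2,36,6] → X
    (3,2)@(7, 5): e=[-14,56,2] → .
    (0,3)@(1, 7): e=[22,0,22] → X  [on edge]
    (2,3)@(5, 7): e=[-10,40,14] → .
    (0,4)@(1, 9): e=[10,4,30] → X
    (1,4)@(3, 9): e=[-6,24,26] → .
    (0,5)@(1, 11): e=[-2,8,38] → .
  covered (6 px):
    . . . . .
    . X . . .
    . X X . .
    X X . . .
    X . . . .
    . . . . .
    . . . . .
    . . . . .
    . . . . .
    . . . . .
    . . . . .
    . . . . .
T1:
  2·area = 40  (B↔C swapped to make it positive)
  edge (6, 10)→(2, 8): d=(-4,-2) top-left  bias=+0
  edge (2, 8)→(6, 0): d=(4,-8) top-left  bias=+0
  edge (6, 0)→(6, 10): d=(0,10) right/bottom  bias=-1
    (2,1)@(5, 3): e=[26,4,10] → X
    (3,1)@(7, 3): e=[30,20,-10] → .
    (2,2)@(5, 5): e=[18,12,10] → X
    (3,2)@(7, 5): e=[22,28,-10] → .
    (1,3)@(3, 7): e=[6,4,30] → X
    (3,3)@(7, 7): e=[14,36,-10] → .
    (1,4)@(3, 9): e=[-2,12,30] → .
    (2,4)@(5, 9): e=[2,28,10] → X
    (3,4)@(7, 9): e=[6,44,-10] → .
    (2,5)@(5, 11): e=[-6,36,10] → .
  covered (5 px):
    . . . . .
    . . X . .
    . . X . .
    . X X . .
    . . X . .
    . . . . .
    . . . . .
    . . . . .
    . . . . .
    . . . . .
    . . . . .
    . . . . .

Final: 11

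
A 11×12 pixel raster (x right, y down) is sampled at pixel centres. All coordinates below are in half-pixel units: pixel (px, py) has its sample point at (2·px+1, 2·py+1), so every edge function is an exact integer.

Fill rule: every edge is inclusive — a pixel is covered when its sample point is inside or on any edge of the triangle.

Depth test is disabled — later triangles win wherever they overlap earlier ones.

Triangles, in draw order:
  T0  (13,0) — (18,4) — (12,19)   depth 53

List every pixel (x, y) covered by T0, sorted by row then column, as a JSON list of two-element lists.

T0:
  2·area = 99
  edge (13, 0)→(18, 4): d=(5,4) inclusive
  edge (18, 4)→(12, 19): d=(-6,15) inclusive
  edge (12, 19)→(13, 0): d=(1,-19) inclusive
    (6,0)@(13, 1): e=[5,93,1] → █
    (7,0)@(15, 1): e=[-3,63,39] → ·
    (6,1)@(13, 3): e=[15,81,3] → █
    (7,1)@(15, 3): e=[7,51,41] → █
    (8,1)@(17, 3): e=[-1,21,79] → ·
    (6,2)@(13, 5): e=[25,69,5] → █
    (8,2)@(17, 5): e=[9,9,81] → █
    (9,2)@(19, 5): e=[1,-21,119] → ·
    (6,3)@(13, 7): e=[35,57,7] → █
    (8,3)@(17, 7): e=[19,-3,83] → ·
    (6,4)@(13, 9): e=[45,45,9] → █
    (8,4)@(17, 9): e=[29,-15,85] → ·
  covered (14 px):
    · · · · · · █ · · · ·
    · · · · · · █ █ · · ·
    · · · · · · █ █ █ · ·
    · · · · · · █ █ · · ·
    · · · · · · █ █ · · ·
    · · · · · · █ █ · · ·
    · · · · · · █ · · · ·
    · · · · · · █ · · · ·
    · · · · · · · · · · ·
    · · · · · · · · · · ·
    · · · · · · · · · · ·
    · · · · · · · · · · ·

Final: [[6,0],[6,1],[7,1],[6,2],[7,2],[8,2],[6,3],[7,3],[6,4],[7,4],[6,5],[7,5],[6,6],[6,7]]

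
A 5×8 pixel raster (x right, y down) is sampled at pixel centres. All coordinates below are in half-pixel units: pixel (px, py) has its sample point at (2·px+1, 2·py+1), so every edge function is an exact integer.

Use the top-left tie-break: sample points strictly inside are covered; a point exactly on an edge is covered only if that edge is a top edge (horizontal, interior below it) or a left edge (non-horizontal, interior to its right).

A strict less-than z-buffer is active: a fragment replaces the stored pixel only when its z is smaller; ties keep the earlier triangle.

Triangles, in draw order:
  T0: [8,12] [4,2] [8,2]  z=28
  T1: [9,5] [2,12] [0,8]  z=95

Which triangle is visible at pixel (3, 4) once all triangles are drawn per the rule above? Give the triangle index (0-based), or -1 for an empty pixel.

T0:
  2·area = 40
  edge (8, 12)→(4, 2): d=(-4,-10) top-left  bias=+0
  edge (4, 2)→(8, 2): d=(4,0) top-left  bias=+0
  edge (8, 2)→(8, 12): d=(0,10) right/bottom  bias=-1
    (2,1)@(5, 3): e=[6,4,30] → X
    (3,1)@(7, 3): e=[26,4,10] → X
    (4,1)@(9, 3): e=[46,4,-10] → .
    (2,2)@(5, 5): e=[-2,12,30] → .
    (3,2)@(7, 5): e=[18,12,10] → X
    (4,2)@(9, 5): e=[38,12,-10] → .
    (3,3)@(7, 7): e=[10,20,10] → X
    (4,3)@(9, 7): e=[30,20,-10] → .
    (3,4)@(7, 9): e=[2,28,10] → X
    (4,4)@(9, 9): e=[22,28,-10] → .
    (3,5)@(7, 11): e=[-6,36,10] → .
  covered (5 px):
    . . . . .
    . . X X .
    . . . X .
    . . . X .
    . . . X .
    . . . . .
    . . . . .
    . . . . .
T1:
  2·area = 42
  edge (9, 5)→(2, 12): d=(-7,7) right/bottom  bias=-1
  edge (2, 12)→(0, 8): d=(-2,-4) top-left  bias=+0
  edge (0, 8)→(9, 5): d=(9,-3) top-left  bias=+0
    (4,2)@(9, 5): e=[0,42,0] → .  [on edge]
    (1,3)@(3, 7): e=[28,14,0] → X  [on edge]
    (2,3)@(5, 7): e=[14,22,6] → X
    (3,3)@(7, 7): e=[0,30,12] → .  [on edge]
    (0,4)@(1, 9): e=[28,2,12] → X
    (2,4)@(5, 9): e=[0,18,24] → .  [on edge]
    (0,5)@(1, 11): e=[14,-2,30] → .
    (1,5)@(3, 11): e=[0,6,36] → .  [on edge]
    (0,6)@(1, 13): e=[0,-6,48] → .  [on edge]
  covered (4 px):
    . . . . .
    . . . . .
    . . . . .
    . X X . .
    X X . . .
    . . . . .
    . . . . .
    . . . . .

Z-buffer (winner per pixel, '.' = empty):
  . . . . .
  . . 0 0 .
  . . . 0 .
  . 1 1 0 .
  1 1 . 0 .
  . . . . .
  . . . . .
  . . . . .

Final: 0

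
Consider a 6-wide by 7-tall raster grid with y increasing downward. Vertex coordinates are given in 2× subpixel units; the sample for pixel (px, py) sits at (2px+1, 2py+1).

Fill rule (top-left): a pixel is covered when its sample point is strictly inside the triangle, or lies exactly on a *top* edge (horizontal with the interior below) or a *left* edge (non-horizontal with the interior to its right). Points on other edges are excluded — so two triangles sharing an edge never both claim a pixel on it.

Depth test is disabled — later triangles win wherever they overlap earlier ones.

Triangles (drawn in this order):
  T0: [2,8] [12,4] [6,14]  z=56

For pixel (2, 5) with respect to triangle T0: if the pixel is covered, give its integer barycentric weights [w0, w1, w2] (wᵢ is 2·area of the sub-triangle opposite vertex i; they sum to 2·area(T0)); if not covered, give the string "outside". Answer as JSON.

T0:
  2·area = 76
  edge (2, 8)→(12, 4): d=(10,-4) top-left  bias=+0
  edge (12, 4)→(6, 14): d=(-6,10) right/bottom  bias=-1
  edge (6, 14)→(2, 8): d=(-4,-6) top-left  bias=+0
    (5,2)@(11, 5): e=[6,4,66] → #
    (2,3)@(5, 7): e=[2,52,22] → #
    (3,3)@(7, 7): e=[10,32,34] → #
    (4,3)@(9, 7): e=[18,12,46] → #
    (5,3)@(11, 7): e=[26,-8,58] → ·
    (1,4)@(3, 9): e=[14,60,2] → #
    (4,4)@(9, 9): e=[38,0,38] → ·  [on edge]
    (1,5)@(3, 11): e=[34,48,-6] → ·
    (2,5)@(5, 11): e=[42,28,6] → #
    (4,5)@(9, 11): e=[58,-12,30] → ·
    (2,6)@(5, 13): e=[62,16,-2] → ·
    (3,6)@(7, 13): e=[70,-4,10] → ·
  covered (9 px):
    · · · · · ·
    · · · · · ·
    · · · · · #
    · · # # # ·
    · # # # · ·
    · · # # · ·
    · · · · · ·

Final: [28,6,42]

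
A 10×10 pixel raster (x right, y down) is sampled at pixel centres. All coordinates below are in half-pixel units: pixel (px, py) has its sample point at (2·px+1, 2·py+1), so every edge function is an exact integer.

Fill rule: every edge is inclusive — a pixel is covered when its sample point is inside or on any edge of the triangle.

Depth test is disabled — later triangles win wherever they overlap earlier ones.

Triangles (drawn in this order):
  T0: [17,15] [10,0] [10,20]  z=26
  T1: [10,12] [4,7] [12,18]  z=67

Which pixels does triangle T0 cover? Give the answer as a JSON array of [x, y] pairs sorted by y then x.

T0:
  2·area = 140  (B↔C swapped to make it positive)
  edge (17, 15)→(10, 20): d=(-7,5) inclusive
  edge (10, 20)→(10, 0): d=(0,-20) inclusive
  edge (10, 0)→(17, 15): d=(7,15) inclusive
    (5,1)@(11, 3): e=[114,20,6] → █
    (6,1)@(13, 3): e=[104,60,-24] → ·
    (5,2)@(11, 5): e=[100,20,20] → █
    (6,2)@(13, 5): e=[90,60,-10] → ·
    (5,3)@(11, 7): e=[86,20,34] → █
    (6,3)@(13, 7): e=[76,60,4] → █
    (7,3)@(15, 7): e=[66,100,-26] → ·
    (5,4)@(11, 9): e=[72,20,48] → █
    (7,4)@(15, 9): e=[52,100,-12] → ·
    (5,5)@(11, 11): e=[58,20,62] → █
    (7,5)@(15, 11): e=[38,100,2] → █
    (8,5)@(17, 11): e=[28,140,-28] → ·
    (8,7)@(17, 15): e=[0,140,0] → █  [on edge]
  covered (19 px):
    · · · · · · · · · ·
    · · · · · █ · · · ·
    · · · · · █ · · · ·
    · · · · · █ █ · · ·
    · · · · · █ █ · · ·
    · · · · · █ █ █ · ·
    · · · · · █ █ █ · ·
    · · · · · █ █ █ █ ·
    · · · · · █ █ · · ·
    · · · · · █ · · · ·
T1:
  2·area = 26  (B↔C swapped to make it positive)
  edge (10, 12)→(12, 18): d=(2,6) inclusive
  edge (12, 18)→(4, 7): d=(-8,-11) inclusive
  edge (4, 7)→(10, 12): d=(6,5) inclusive
    (3,1)@(7, 3): e=[0,65,-39] → ·  [on edge]
    (4,4)@(9, 9): e=[0,39,-13] → ·  [on edge]
    (3,5)@(7, 11): e=[16,1,9] → █
    (4,5)@(9, 11): e=[4,23,-1] → ·
    (3,6)@(7, 13): e=[20,-15,21] → ·
    (4,6)@(9, 13): e=[8,7,11] → █
    (5,6)@(11, 13): e=[-4,29,1] → ·
    (4,7)@(9, 15): e=[12,-9,23] → ·
    (5,7)@(11, 15): e=[0,13,13] → █  [on edge]
    (6,7)@(13, 15): e=[-12,35,3] → ·
    (5,8)@(11, 17): e=[4,-3,25] → ·
  covered (3 px):
    · · · · · · · · · ·
    · · · · · · · · · ·
    · · · · · · · · · ·
    · · · · · · · · · ·
    · · · · · · · · · ·
    · · · █ · · · · · ·
    · · · · █ · · · · ·
    · · · · · █ · · · ·
    · · · · · · · · · ·
    · · · · · · · · · ·

Answer: [[5,1],[5,2],[5,3],[6,3],[5,4],[6,4],[5,5],[6,5],[7,5],[5,6],[6,6],[7,6],[5,7],[6,7],[7,7],[8,7],[5,8],[6,8],[5,9]]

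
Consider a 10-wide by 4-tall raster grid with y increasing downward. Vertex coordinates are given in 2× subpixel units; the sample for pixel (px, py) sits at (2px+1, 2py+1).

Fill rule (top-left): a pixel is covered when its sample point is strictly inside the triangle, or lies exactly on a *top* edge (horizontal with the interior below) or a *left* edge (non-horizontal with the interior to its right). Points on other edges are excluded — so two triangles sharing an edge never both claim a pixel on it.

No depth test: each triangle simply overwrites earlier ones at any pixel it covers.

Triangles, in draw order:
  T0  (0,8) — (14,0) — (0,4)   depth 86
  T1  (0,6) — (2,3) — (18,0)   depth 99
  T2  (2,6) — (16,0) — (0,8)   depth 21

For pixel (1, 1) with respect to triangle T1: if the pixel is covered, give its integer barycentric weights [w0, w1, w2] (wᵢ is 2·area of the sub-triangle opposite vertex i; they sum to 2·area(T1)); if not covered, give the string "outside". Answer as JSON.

T0:
  2·area = 56  (B↔C swapped to make it positive)
  edge (0, 8)→(0, 4): d=(0,-4) top-left  bias=+0
  edge (0, 4)→(14, 0): d=(14,-4) top-left  bias=+0
  edge (14, 0)→(0, 8): d=(-14,8) right/bottom  bias=-1
    (5,0)@(11, 1): e=[44,2,10] → #
    (6,0)@(13, 1): e=[52,10,-6] → ·
    (2,1)@(5, 3): e=[20,6,30] → #
    (3,1)@(7, 3): e=[28,14,14] → #
    (4,1)@(9, 3): e=[36,22,-2] → ·
    (5,1)@(11, 3): e=[44,30,-18] → ·
    (0,2)@(1, 5): e=[4,18,34] → #
    (1,2)@(3, 5): e=[12,26,18] → #
    (3,2)@(7, 5): e=[28,42,-14] → ·
    (0,3)@(1, 7): e=[4,46,6] → #
    (1,3)@(3, 7): e=[12,54,-10] → ·
    (2,3)@(5, 7): e=[20,62,-26] → ·
  covered (7 px):
    · · · · · # · · · ·
    · · # # · · · · · ·
    # # # · · · · · · ·
    # · · · · · · · · ·
T1:
  2·area = 42
  edge (0, 6)→(2, 3): d=(2,-3) top-left  bias=+0
  edge (2, 3)→(18, 0): d=(16,-3) top-left  bias=+0
  edge (18, 0)→(0, 6): d=(-18,6) right/bottom  bias=-1
    (6,0)@(13, 1): e=[29,1,12] → #
    (7,0)@(15, 1): e=[35,7,0] → ·  [on edge]
    (1,1)@(3, 3): e=[3,3,36] → #
    (2,1)@(5, 3): e=[9,9,24] → #
    (3,1)@(7, 3): e=[15,15,12] → #
    (4,1)@(9, 3): e=[21,21,0] → ·  [on edge]
    (6,1)@(13, 3): e=[33,33,-24] → ·
    (0,2)@(1, 5): e=[1,29,12] → #
    (1,2)@(3, 5): e=[7,35,0] → ·  [on edge]
    (2,2)@(5, 5): e=[13,41,-12] → ·
    (3,2)@(7, 5): e=[19,47,-24] → ·
    (0,3)@(1, 7): e=[5,61,-24] → ·
  covered (5 px):
    · · · · · · # · · ·
    · # # # · · · · · ·
    # · · · · · · · · ·
    · · · · · · · · · ·
T2:
  2·area = 16
  edge (2, 6)→(16, 0): d=(14,-6) top-left  bias=+0
  edge (16, 0)→(0, 8): d=(-16,8) right/bottom  bias=-1
  edge (0, 8)→(2, 6): d=(2,-2) top-left  bias=+0
    (3,0)@(7, 1): e=[-40,56,0] → ·  [on edge]
    (2,1)@(5, 3): e=[-24,40,0] → ·  [on edge]
    (4,1)@(9, 3): e=[0,8,8] → #  [on edge]
    (5,1)@(11, 3): e=[12,-8,12] → ·
    (1,2)@(3, 5): e=[-8,24,0] → ·  [on edge]
    (2,2)@(5, 5): e=[4,8,4] → #
    (3,2)@(7, 5): e=[16,-8,8] → ·
    (4,2)@(9, 5): e=[28,-24,12] → ·
    (0,3)@(1, 7): e=[8,8,0] → #  [on edge]
    (1,3)@(3, 7): e=[20,-8,4] → ·
    (2,3)@(5, 7): e=[32,-24,8] → ·
  covered (3 px):
    · · · · · · · · · ·
    · · · · # · · · · ·
    · · # · · · · · · ·
    # · · · · · · · · ·

Result: [3,36,3]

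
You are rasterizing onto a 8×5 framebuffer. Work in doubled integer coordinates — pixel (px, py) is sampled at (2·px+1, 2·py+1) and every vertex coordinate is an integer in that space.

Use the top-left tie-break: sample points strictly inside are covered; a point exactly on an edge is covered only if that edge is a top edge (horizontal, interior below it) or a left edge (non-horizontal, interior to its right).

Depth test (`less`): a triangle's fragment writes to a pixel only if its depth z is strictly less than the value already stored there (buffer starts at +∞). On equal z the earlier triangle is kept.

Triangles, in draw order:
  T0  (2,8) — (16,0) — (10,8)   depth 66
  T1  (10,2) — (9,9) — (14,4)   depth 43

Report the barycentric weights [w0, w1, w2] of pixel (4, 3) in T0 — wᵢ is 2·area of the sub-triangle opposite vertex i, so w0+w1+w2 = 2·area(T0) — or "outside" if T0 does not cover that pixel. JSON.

T0:
  2·area = 64
  edge (2, 8)→(16, 0): d=(14,-8) top-left  bias=+0
  edge (16, 0)→(10, 8): d=(-6,8) right/bottom  bias=-1
  edge (10, 8)→(2, 8): d=(-8,0) right/bottom  bias=-1
    (7,0)@(15, 1): e=[6,2,56] → X
    (5,1)@(11, 3): e=[2,22,40] → X
    (6,1)@(13, 3): e=[18,6,40] → X
    (7,1)@(15, 3): e=[34,-10,40] → .
    (4,2)@(9, 5): e=[14,26,24] → X
    (6,2)@(13, 5): e=[46,-6,24] → .
    (2,3)@(5, 7): e=[10,46,8] → X
    (3,3)@(7, 7): e=[26,30,8] → X
    (5,3)@(11, 7): e=[58,-2,8] → .
    (2,4)@(5, 9): e=[38,34,-8] → .
    (3,4)@(7, 9): e=[54,18,-8] → .
    (4,4)@(9, 9): e=[70,2,-8] → .
  covered (8 px):
    . . . . . . . X
    . . . . . X X .
    . . . . X X . .
    . . X X X . . .
    . . . . . . . .
T1:
  2·area = 30  (B↔C swapped to make it positive)
  edge (10, 2)→(14, 4): d=(4,2) right/bottom  bias=-1
  edge (14, 4)→(9, 9): d=(-5,5) right/bottom  bias=-1
  edge (9, 9)→(10, 2): d=(1,-7) top-left  bias=+0
    (5,1)@(11, 3): e=[2,20,8] → X
    (6,1)@(13, 3): e=[-2,10,22] → .
    (7,1)@(15, 3): e=[-6,0,36] → .  [on edge]
    (5,2)@(11, 5): e=[10,10,10] → X
    (6,2)@(13, 5): e=[6,0,24] → .  [on edge]
    (5,3)@(11, 7): e=[18,0,12] → .  [on edge]
    (4,4)@(9, 9): e=[30,0,0] → .  [on edge]
  covered (2 px):
    . . . . . . . .
    . . . . . X . .
    . . . . . X . .
    . . . . . . . .
    . . . . . . . .

Result: [14,8,42]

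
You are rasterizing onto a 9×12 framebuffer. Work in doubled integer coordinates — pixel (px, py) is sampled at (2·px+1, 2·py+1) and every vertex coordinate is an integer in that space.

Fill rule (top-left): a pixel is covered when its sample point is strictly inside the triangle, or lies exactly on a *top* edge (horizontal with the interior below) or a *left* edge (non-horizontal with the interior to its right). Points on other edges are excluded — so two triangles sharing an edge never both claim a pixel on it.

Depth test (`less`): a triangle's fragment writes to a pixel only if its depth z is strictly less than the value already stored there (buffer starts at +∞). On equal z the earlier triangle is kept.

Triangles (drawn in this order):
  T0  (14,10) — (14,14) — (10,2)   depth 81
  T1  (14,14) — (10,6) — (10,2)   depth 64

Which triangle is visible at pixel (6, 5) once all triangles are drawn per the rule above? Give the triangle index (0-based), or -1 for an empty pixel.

T0:
  2·area = 16
  edge (14, 10)→(14, 14): d=(0,4) right/bottom  bias=-1
  edge (14, 14)→(10, 2): d=(-4,-12) top-left  bias=+0
  edge (10, 2)→(14, 10): d=(4,8) right/bottom  bias=-1
    (5,2)@(11, 5): e=[12,0,4] → X  [on edge]
    (6,2)@(13, 5): e=[4,24,-12] → .
    (5,3)@(11, 7): e=[12,-8,12] → .
    (6,4)@(13, 9): e=[4,8,4] → X
    (7,4)@(15, 9): e=[-4,32,-12] → .
    (6,5)@(13, 11): e=[4,0,12] → X  [on edge]
    (7,5)@(15, 11): e=[-4,24,-4] → .
    (6,6)@(13, 13): e=[4,-8,20] → .
    (7,8)@(15, 17): e=[-4,0,20] → .  [on edge]
    (8,11)@(17, 23): e=[-12,0,28] → .  [on edge]
  covered (3 px):
    . . . . . . . . .
    . . . . . . . . .
    . . . . . X . . .
    . . . . . . . . .
    . . . . . . X . .
    . . . . . . X . .
    . . . . . . . . .
    . . . . . . . . .
    . . . . . . . . .
    . . . . . . . . .
    . . . . . . . . .
    . . . . . . . . .
T1:
  2·area = 16
  edge (14, 14)→(10, 6): d=(-4,-8) top-left  bias=+0
  edge (10, 6)→(10, 2): d=(0,-4) top-left  bias=+0
  edge (10, 2)→(14, 14): d=(4,12) right/bottom  bias=-1
    (5,2)@(11, 5): e=[12,4,0] → .  [on edge]
    (5,3)@(11, 7): e=[4,4,8] → X
    (6,3)@(13, 7): e=[20,12,-16] → .
    (5,4)@(11, 9): e=[-4,4,16] → .
    (6,5)@(13, 11): e=[4,12,0] → .  [on edge]
    (7,8)@(15, 17): e=[-4,20,0] → .  [on edge]
    (8,11)@(17, 23): e=[-12,28,0] → .  [on edge]
  covered (1 px):
    . . . . . . . . .
    . . . . . . . . .
    . . . . . . . . .
    . . . . . X . . .
    . . . . . . . . .
    . . . . . . . . .
    . . . . . . . . .
    . . . . . . . . .
    . . . . . . . . .
    . . . . . . . . .
    . . . . . . . . .
    . . . . . . . . .

Z-buffer (winner per pixel, '.' = empty):
  . . . . . . . . .
  . . . . . . . . .
  . . . . . 0 . . .
  . . . . . 1 . . .
  . . . . . . 0 . .
  . . . . . . 0 . .
  . . . . . . . . .
  . . . . . . . . .
  . . . . . . . . .
  . . . . . . . . .
  . . . . . . . . .
  . . . . . . . . .

Final: 0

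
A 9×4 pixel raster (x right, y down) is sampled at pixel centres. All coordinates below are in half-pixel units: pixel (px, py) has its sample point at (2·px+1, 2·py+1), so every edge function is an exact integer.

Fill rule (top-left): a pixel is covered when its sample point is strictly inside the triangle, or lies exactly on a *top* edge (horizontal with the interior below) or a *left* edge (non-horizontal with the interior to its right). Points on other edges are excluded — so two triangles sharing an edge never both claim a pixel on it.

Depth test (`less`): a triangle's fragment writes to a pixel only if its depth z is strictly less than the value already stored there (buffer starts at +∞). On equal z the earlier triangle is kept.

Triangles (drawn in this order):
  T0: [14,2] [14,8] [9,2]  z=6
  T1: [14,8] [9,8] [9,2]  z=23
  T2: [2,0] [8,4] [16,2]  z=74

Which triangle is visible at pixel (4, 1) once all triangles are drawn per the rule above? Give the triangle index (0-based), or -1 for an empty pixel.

T0:
  2·area = 30
  edge (14, 2)→(14, 8): d=(0,6) right/bottom  bias=-1
  edge (14, 8)→(9, 2): d=(-5,-6) top-left  bias=+0
  edge (9, 2)→(14, 2): d=(5,0) top-left  bias=+0
    (5,1)@(11, 3): e=[18,7,5] → X
    (6,1)@(13, 3): e=[6,19,5] → X
    (7,1)@(15, 3): e=[-6,31,5] → .
    (5,2)@(11, 5): e=[18,-3,15] → .
    (6,2)@(13, 5): e=[6,9,15] → X
    (7,2)@(15, 5): e=[-6,21,15] → .
    (6,3)@(13, 7): e=[6,-1,25] → .
  covered (3 px):
    . . . . . . . . .
    . . . . . X X . .
    . . . . . . X . .
    . . . . . . . . .
T1:
  2·area = 30
  edge (14, 8)→(9, 8): d=(-5,0) right/bottom  bias=-1
  edge (9, 8)→(9, 2): d=(0,-6) top-left  bias=+0
  edge (9, 2)→(14, 8): d=(5,6) right/bottom  bias=-1
    (4,0)@(9, 1): e=[35,0,-5] → .  [on edge]
    (4,1)@(9, 3): e=[25,0,5] → X  [on edge]
    (5,1)@(11, 3): e=[25,12,-7] → .
    (4,2)@(9, 5): e=[15,0,15] → X  [on edge]
    (5,2)@(11, 5): e=[15,12,3] → X
    (6,2)@(13, 5): e=[15,24,-9] → .
    (4,3)@(9, 7): e=[5,0,25] → X  [on edge]
    (6,3)@(13, 7): e=[5,24,1] → X
    (7,3)@(15, 7): e=[5,36,-11] → .
  covered (6 px):
    . . . . . . . . .
    . . . . X . . . .
    . . . . X X . . .
    . . . . X X X . .
T2:
  2·area = 44  (B↔C swapped to make it positive)
  edge (2, 0)→(16, 2): d=(14,2) right/bottom  bias=-1
  edge (16, 2)→(8, 4): d=(-8,2) right/bottom  bias=-1
  edge (8, 4)→(2, 0): d=(-6,-4) top-left  bias=+0
    (2,0)@(5, 1): e=[8,30,6] → X
    (3,0)@(7, 1): e=[4,26,14] → X
    (4,0)@(9, 1): e=[0,22,22] → .  [on edge]
    (2,1)@(5, 3): e=[36,14,-6] → .
    (3,1)@(7, 3): e=[32,10,2] → X
    (4,1)@(9, 3): e=[28,6,10] → X
    (5,1)@(11, 3): e=[24,2,18] → X
    (6,1)@(13, 3): e=[20,-2,26] → .
    (3,2)@(7, 5): e=[60,-6,-10] → .
    (4,2)@(9, 5): e=[56,-10,-2] → .
    (5,2)@(11, 5): e=[52,-14,6] → .
  covered (5 px):
    . . X X . . . . .
    . . . X X X . . .
    . . . . . . . . .
    . . . . . . . . .

Z-buffer (winner per pixel, '.' = empty):
  . . 2 2 . . . . .
  . . . 2 1 0 0 . .
  . . . . 1 1 0 . .
  . . . . 1 1 1 . .

Answer: 1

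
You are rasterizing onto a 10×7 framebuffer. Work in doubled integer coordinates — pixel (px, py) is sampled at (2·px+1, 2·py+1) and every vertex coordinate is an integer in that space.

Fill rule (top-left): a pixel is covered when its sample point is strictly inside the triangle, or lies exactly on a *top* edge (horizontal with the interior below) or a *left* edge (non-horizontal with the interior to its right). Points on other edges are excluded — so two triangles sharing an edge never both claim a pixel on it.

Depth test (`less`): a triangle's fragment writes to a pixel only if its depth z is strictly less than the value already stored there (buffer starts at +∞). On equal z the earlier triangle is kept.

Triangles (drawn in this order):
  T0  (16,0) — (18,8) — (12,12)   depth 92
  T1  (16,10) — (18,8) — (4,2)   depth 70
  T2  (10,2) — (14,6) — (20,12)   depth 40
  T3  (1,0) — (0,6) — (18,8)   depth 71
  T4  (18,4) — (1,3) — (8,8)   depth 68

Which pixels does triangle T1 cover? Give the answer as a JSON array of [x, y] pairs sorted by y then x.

T0:
  2·area = 56
  edge (16, 0)→(18, 8): d=(2,8) right/bottom  bias=-1
  edge (18, 8)→(12, 12): d=(-6,4) right/bottom  bias=-1
  edge (12, 12)→(16, 0): d=(4,-12) top-left  bias=+0
    (7,1)@(15, 3): e=[14,42,0] → X  [on edge]
    (8,1)@(17, 3): e=[-2,34,24] → .
    (7,2)@(15, 5): e=[18,30,8] → X
    (8,2)@(17, 5): e=[2,22,32] → X
    (9,2)@(19, 5): e=[-14,14,56] → .
    (7,3)@(15, 7): e=[22,18,16] → X
    (9,3)@(19, 7): e=[-10,2,64] → .
    (6,4)@(13, 9): e=[42,14,0] → X  [on edge]
    (8,4)@(17, 9): e=[10,-2,48] → .
    (6,5)@(13, 11): e=[46,2,8] → X
    (7,5)@(15, 11): e=[30,-6,32] → .
    (6,6)@(13, 13): e=[50,-10,16] → .
  covered (8 px):
    . . . . . . . . . .
    . . . . . . . X . .
    . . . . . . . X X .
    . . . . . . . X X .
    . . . . . . X X . .
    . . . . . . X . . .
    . . . . . . . . . .
T1:
  2·area = 40  (B↔C swapped to make it positive)
  edge (16, 10)→(4, 2): d=(-12,-8) top-left  bias=+0
  edge (4, 2)→(18, 8): d=(14,6) right/bottom  bias=-1
  edge (18, 8)→(16, 10): d=(-2,2) right/bottom  bias=-1
    (4,2)@(9, 5): e=[4,12,24] → X
    (5,2)@(11, 5): e=[20,0,20] → .  [on edge]
    (4,3)@(9, 7): e=[-20,40,20] → .
    (6,3)@(13, 7): e=[12,16,12] → X
    (7,3)@(15, 7): e=[28,4,8] → X
    (8,3)@(17, 7): e=[44,-8,4] → .
    (9,3)@(19, 7): e=[60,-20,0] → .  [on edge]
    (6,4)@(13, 9): e=[-12,44,8] → .
    (7,4)@(15, 9): e=[4,32,4] → X
    (8,4)@(17, 9): e=[20,20,0] → .  [on edge]
    (7,5)@(15, 11): e=[-20,60,0] → .  [on edge]
    (6,6)@(13, 13): e=[-60,100,0] → .  [on edge]
  covered (4 px):
    . . . . . . . . . .
    . . . . . . . . . .
    . . . . X . . . . .
    . . . . . . X X . .
    . . . . . . . X . .
    . . . . . . . . . .
    . . . . . . . . . .
T2:
  degenerate (2·area = 0) — covers nothing
T3:
  2·area = 110  (B↔C swapped to make it positive)
  edge (1, 0)→(18, 8): d=(17,8) right/bottom  bias=-1
  edge (18, 8)→(0, 6): d=(-18,-2) top-left  bias=+0
  edge (0, 6)→(1, 0): d=(1,-6) top-left  bias=+0
    (0,0)@(1, 1): e=[17,92,1] → X
    (1,0)@(3, 1): e=[1,96,13] → X
    (2,0)@(5, 1): e=[-15,100,25] → .
    (0,1)@(1, 3): e=[51,56,3] → X
    (2,1)@(5, 3): e=[19,64,27] → X
    (3,1)@(7, 3): e=[3,68,39] → X
    (4,1)@(9, 3): e=[-13,72,51] → .
    (0,2)@(1, 5): e=[85,20,5] → X
    (4,2)@(9, 5): e=[21,36,53] → X
    (5,2)@(11, 5): e=[5,40,65] → X
    (6,2)@(13, 5): e=[-11,44,77] → .
    (0,3)@(1, 7): e=[119,-16,7] → .
    (4,3)@(9, 7): e=[55,0,55] → X  [on edge]
  covered (16 px):
    X X . . . . . . . .
    X X X X . . . . . .
    X X X X X X . . . .
    . . . . X X X X . .
    . . . . . . . . . .
    . . . . . . . . . .
    . . . . . . . . . .
T4:
  2·area = 78  (B↔C swapped to make it positive)
  edge (18, 4)→(8, 8): d=(-10,4) right/bottom  bias=-1
  edge (8, 8)→(1, 3): d=(-7,-5) top-left  bias=+0
  edge (1, 3)→(18, 4): d=(17,1) right/bottom  bias=-1
    (0,1)@(1, 3): e=[78,0,0] → .  [on edge]
    (2,2)@(5, 5): e=[42,6,30] → X
    (3,2)@(7, 5): e=[34,16,28] → X
    (4,2)@(9, 5): e=[26,26,26] → X
    (5,2)@(11, 5): e=[18,36,24] → X
    (6,2)@(13, 5): e=[10,46,22] → X
    (7,2)@(15, 5): e=[2,56,20] → X
    (8,2)@(17, 5): e=[-6,66,18] → .
    (2,3)@(5, 7): e=[22,-8,64] → .
    (3,3)@(7, 7): e=[14,2,62] → X
    (5,3)@(11, 7): e=[-2,22,58] → .
    (6,3)@(13, 7): e=[-10,32,56] → .
    (7,6)@(15, 13): e=[-78,0,156] → .  [on edge]
  covered (8 px):
    . . . . . . . . . .
    . . . . . . . . . .
    . . X X X X X X . .
    . . . X X . . . . .
    . . . . . . . . . .
    . . . . . . . . . .
    . . . . . . . . . .

Final: [[4,2],[6,3],[7,3],[7,4]]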